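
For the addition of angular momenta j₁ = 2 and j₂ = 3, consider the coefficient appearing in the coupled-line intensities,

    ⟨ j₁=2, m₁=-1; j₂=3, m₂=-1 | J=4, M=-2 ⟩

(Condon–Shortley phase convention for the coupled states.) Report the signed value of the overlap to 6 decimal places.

-0.188982

triangle: 1!*3!*5!/10! = 720/3628800
(j±m)!: 1!*3!*2!*4!*2!*6! = 414720
prefactor² = (2J+1)*Δ*N² = 5184/7
  k=0: +1/(0!*1!*3!*2!*0!*3!) = 1/72
  k=1: −1/(1!*0!*2!*1!*1!*4!) = -1/48
Σ = -1/144  ⇒  CG² = 5184/7*(-1/144)² = 1/28
CG = −√(1/28) = -0.188982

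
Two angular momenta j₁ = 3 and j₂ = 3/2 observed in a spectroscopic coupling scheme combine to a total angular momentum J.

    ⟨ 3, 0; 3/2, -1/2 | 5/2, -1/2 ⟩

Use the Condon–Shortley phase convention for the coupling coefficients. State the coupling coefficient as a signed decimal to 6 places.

√[6·2!4!1!/8! · 3!3!1!2!2!3!] = √(216/35)
  +(−1)^0/∏(0,2,3,1,1,0)! = 1/12  (running 1/12)
  +(−1)^1/∏(1,1,2,0,2,1)! = -1/4  (running -1/6)
⟨..|..⟩ = √(216/35)·(-1/6) = -0.414039

−√(6/35) ≈ -0.414039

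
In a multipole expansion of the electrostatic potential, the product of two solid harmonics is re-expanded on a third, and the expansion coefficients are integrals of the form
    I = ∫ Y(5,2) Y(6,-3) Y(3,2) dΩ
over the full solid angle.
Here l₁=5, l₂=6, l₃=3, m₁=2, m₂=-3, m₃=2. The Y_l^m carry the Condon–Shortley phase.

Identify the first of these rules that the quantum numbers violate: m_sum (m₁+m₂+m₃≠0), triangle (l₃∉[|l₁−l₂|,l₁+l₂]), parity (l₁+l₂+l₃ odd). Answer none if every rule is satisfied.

m_sum

Σmᵢ = 1  ✗
l₃∈[|l₁−l₂|,l₁+l₂]=[1,11], have l₃=3
Σlᵢ = 14 ⇒ even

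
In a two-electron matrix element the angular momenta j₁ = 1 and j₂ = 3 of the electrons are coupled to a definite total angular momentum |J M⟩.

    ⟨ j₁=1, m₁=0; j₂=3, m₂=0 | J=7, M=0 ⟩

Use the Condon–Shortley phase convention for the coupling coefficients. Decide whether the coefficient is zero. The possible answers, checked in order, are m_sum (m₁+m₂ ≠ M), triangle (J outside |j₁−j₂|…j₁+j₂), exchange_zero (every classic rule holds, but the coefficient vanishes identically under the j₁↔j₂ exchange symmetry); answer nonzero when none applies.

triangle

m-sum: m₁+m₂ = 0+0 = 0, M = 0  ✓
triangle: need |j₁−j₂| ≤ J ≤ j₁+j₂, i.e. J ∈ [2, 4]; J = 7 is outside ✗ ⇒ coefficient is 0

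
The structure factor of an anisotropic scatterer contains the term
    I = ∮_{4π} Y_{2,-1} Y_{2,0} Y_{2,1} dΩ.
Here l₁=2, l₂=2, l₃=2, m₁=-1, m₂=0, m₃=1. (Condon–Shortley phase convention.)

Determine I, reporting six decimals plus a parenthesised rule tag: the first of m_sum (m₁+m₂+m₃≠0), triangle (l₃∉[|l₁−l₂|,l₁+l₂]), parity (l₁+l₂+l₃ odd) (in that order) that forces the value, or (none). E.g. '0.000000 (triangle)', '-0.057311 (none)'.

-0.090112 (none)

Checks pass: Σm=0; 6 even; l₃=2∈[0,4].
(2·2+1)(2·2+1)(2·2+1) = 125
Δ: 2! 2! 2! / 7! → 1/630
sum: t=0:+1/8 t=1:−1/1 t=2:+1/8 = -3/4
3j²(2 2 2; 0 0 0) = Δ·Π!·Σ² = 2/35  (sign -1)
sum: t=1:−1/2 t=2:+1/4 = -1/4
3j²(2 2 2; -1 0 1) = Δ·Π!·Σ² = 1/70  (sign +1)
combine: 4πI² = 125·2/35·1/70 = 5/49
take √, sign -1: I = -0.09011188
No selection rule forces the value: the integral is nonzero (none).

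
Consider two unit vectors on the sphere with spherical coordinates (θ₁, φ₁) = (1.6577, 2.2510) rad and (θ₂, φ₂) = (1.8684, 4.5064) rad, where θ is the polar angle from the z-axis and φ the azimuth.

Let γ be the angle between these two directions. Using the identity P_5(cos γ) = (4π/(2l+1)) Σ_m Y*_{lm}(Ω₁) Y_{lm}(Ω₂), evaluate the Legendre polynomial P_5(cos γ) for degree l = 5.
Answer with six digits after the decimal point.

Summing Y*_{l m}(θ₁,φ₁)·Y_{l m}(θ₂,φ₂) over m ∈ [−5, 5]; prefactor 4π/(2·5+1) = 1.142397:
  term(m=-5) = 0.04689 + 0.16219j   from Y*(Ω₁)=0.11683 - 0.44020j, Y(Ω₂)=-0.31779 + 0.19086j
  term(m=-4) = -0.04150 - 0.01770j   from Y*(Ω₁)=0.11453 - 0.05125j, Y(Ω₂)=-0.24425 - 0.26385j
  term(m=-3) = 0.01930 - 0.01012j   from Y*(Ω₁)=-0.28430 - 0.14435j, Y(Ω₂)=-0.03961 + 0.05572j
  term(m=-2) = -0.00963 + 0.04712j   from Y*(Ω₁)=-0.02980 - 0.13954j, Y(Ω₂)=-0.30886 - 0.13497j
  term(m=-1) = 0.00268 + 0.00329j   from Y*(Ω₁)=-0.17976 + 0.22220j, Y(Ω₂)=0.00304 - 0.01454j
  term(m=+0) = 0.04760 + 0.00000j   from Y*(Ω₁)=-0.14694 + 0.00000j, Y(Ω₂)=-0.32397 + 0.00000j
  term(m=+1) = 0.00268 - 0.00329j   from Y*(Ω₁)=0.17976 + 0.22220j, Y(Ω₂)=-0.00304 - 0.01454j
  term(m=+2) = -0.00963 - 0.04712j   from Y*(Ω₁)=-0.02980 + 0.13954j, Y(Ω₂)=-0.30886 + 0.13497j
  term(m=+3) = 0.01930 + 0.01012j   from Y*(Ω₁)=0.28430 - 0.14435j, Y(Ω₂)=0.03961 + 0.05572j
  term(m=+4) = -0.04150 + 0.01770j   from Y*(Ω₁)=0.11453 + 0.05125j, Y(Ω₂)=-0.24425 + 0.26385j
  term(m=+5) = 0.04689 - 0.16219j   from Y*(Ω₁)=-0.11683 - 0.44020j, Y(Ω₂)=0.31779 + 0.19086j
Accumulated sum 0.08311 + 0.00000j; after 4π/(2l+1) scaling, 0.09494 + 0.00000j ⇒ P_5 = 0.094940

0.094940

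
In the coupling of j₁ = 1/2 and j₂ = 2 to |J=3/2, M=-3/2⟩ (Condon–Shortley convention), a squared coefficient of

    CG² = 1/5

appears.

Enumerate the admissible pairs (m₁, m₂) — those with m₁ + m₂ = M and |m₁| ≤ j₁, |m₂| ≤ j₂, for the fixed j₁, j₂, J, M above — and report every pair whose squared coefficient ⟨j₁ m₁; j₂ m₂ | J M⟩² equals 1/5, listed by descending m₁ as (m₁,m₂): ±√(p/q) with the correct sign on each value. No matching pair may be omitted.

Admissible pairs with m₁+m₂ = M = -3/2: (-1/2,-1), (1/2,-2)
  (m₁,m₂)=(1/2,-2): CG² = 4/5, CG = +√(4/5)
  (m₁,m₂)=(-1/2,-1): CG² = 1/5, CG = −√(1/5)   ← matches the target
Pairs with CG² = 1/5: (-1/2,-1): −√(1/5)

(-1/2,-1): −√(1/5)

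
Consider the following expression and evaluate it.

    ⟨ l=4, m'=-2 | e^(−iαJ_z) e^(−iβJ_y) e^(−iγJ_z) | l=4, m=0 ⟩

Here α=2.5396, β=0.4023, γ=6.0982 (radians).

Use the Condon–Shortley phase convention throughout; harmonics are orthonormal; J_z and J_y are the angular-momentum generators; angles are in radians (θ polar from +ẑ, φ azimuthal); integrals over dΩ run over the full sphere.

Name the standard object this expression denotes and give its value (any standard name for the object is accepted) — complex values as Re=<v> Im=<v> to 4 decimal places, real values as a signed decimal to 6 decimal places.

This is a Wigner D-matrix element — the rotation-matrix element ⟨l m'| R(α,β,γ) |l m⟩ in the angular-momentum basis.
Split into d^4_{-2,0}(β=0.4023) × two z-phases.
Half-angle: c=0.979837, s=0.199796. N=√(2·720·24·24)=910.735966
The bounds max(0,m−m')=2 and min(l+m,l−m')=4 give 3 terms
  k=2: (−1)^0·910.7360/(96)·0.9798^6·0.1998^2 = +0.335135
  k=3: (−1)^1·910.7360/(36)·0.9798^4·0.1998^4 = -0.037158
  k=4: (−1)^2·910.7360/(96)·0.9798^2·0.1998^6 = +0.000579
d^4_{-2,0}(0.4023) = +0.335135 -0.037158 +0.000579 = +0.298556
Phases: e^{-i·(-2)·2.5396}=+0.358640-0.933476i, e^{-i·(0)·6.0982}=+1.000000+0.000000i ⇒ D=+0.107074-0.278695i

Wigner D-matrix element, Re=0.1071 Im=-0.2787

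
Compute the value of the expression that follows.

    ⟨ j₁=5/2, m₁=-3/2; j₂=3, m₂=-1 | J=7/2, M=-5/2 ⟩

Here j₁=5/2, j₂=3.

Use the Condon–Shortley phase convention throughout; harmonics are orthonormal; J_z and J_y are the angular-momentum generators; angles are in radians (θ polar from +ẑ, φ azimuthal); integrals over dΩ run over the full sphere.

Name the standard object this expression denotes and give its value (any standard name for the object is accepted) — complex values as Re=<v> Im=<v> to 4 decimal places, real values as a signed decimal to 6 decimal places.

This is a Clebsch–Gordan (vector-coupling) coefficient.
triangle: 2!×3!×4!/10! = 288/3628800
(j±m)!: 1!×4!×2!×4!×1!×6! = 829440
prefactor² = (2J+1)×Δ×N² = 18432/35
  k=1: −1/(1!×1!×3!×1!×0!×3!) = -1/36
  k=2: +1/(2!×0!×2!×0!×1!×4!) = 1/96
Σ = -5/288  ⇒  CG² = 18432/35×(-5/288)² = 10/63
CG = −√(10/63) = -0.398410

Clebsch–Gordan coefficient, −√(10/63) ≈ -0.398410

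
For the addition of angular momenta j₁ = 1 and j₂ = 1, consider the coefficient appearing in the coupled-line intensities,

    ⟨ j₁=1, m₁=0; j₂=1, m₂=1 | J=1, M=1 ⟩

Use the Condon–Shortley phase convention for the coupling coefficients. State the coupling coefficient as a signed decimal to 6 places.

−√(1/2) ≈ -0.707107

j₁+j₂−J=1  J+j₁−j₂=1  J−j₁+j₂=1  j₁+j₂+J+1=4
(j₁±m₁, j₂±m₂, J±M) = (1,1,2,0,2,0)
P² = 1/2
sum k=1..1:
  [1] −1/1 = -1
S = -1
C² = P²·S² = 1/2 ; C = -0.707107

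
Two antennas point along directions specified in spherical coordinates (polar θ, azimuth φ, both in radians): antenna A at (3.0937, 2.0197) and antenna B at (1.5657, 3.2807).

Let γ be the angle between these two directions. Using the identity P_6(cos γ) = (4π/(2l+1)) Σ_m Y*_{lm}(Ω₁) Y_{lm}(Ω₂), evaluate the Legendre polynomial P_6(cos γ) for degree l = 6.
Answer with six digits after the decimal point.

-0.311907

Addition theorem: P_6(cos γ) = (4π/13) Σ_m Y*_{lm}(Ω₁) Y_{lm}(Ω₂), m = −6…6:
  m=-6: Y*=0.00000 - 0.00000j  Y=0.32434 - 0.35797j  product 0.00000 - 0.00000j
  m=-5: Y*=0.00000 + 0.00000j  Y=-0.00655 + 0.00546j  product -0.00000 + 0.00000j
  m=-4: Y*=-0.00000 + 0.00002j  Y=-0.30286 + 0.18837j  product -0.00000 - 0.00001j
  m=-3: Y*=-0.00056 + 0.00013j  Y=0.00910 - 0.00404j  product -0.00000 + 0.00000j
  m=-2: Y*=-0.00739 - 0.00928j  Y=0.31302 - 0.08940j  product -0.00314 - 0.00224j
  m=-1: Y*=0.06769 - 0.14053j  Y=-0.01039 + 0.00146j  product -0.00050 + 0.00156j
  m=+0: Y*=0.99276 + 0.00000j  Y=-0.31767 + 0.00000j  product -0.31537 + 0.00000j
  m=+1: Y*=-0.06769 - 0.14053j  Y=0.01039 + 0.00146j  product -0.00050 - 0.00156j
  m=+2: Y*=-0.00739 + 0.00928j  Y=0.31302 + 0.08940j  product -0.00314 + 0.00224j
  m=+3: Y*=0.00056 + 0.00013j  Y=-0.00910 - 0.00404j  product -0.00000 - 0.00000j
  m=+4: Y*=-0.00000 - 0.00002j  Y=-0.30286 - 0.18837j  product -0.00000 + 0.00001j
  m=+5: Y*=-0.00000 + 0.00000j  Y=0.00655 + 0.00546j  product -0.00000 - 0.00000j
  m=+6: Y*=0.00000 + 0.00000j  Y=0.32434 + 0.35797j  product 0.00000 + 0.00000j
Total Σ_m = -0.32267 + 0.00000j. Multiply by 0.966644: -0.31191 + 0.00000j. P_6(cos γ) = -0.311907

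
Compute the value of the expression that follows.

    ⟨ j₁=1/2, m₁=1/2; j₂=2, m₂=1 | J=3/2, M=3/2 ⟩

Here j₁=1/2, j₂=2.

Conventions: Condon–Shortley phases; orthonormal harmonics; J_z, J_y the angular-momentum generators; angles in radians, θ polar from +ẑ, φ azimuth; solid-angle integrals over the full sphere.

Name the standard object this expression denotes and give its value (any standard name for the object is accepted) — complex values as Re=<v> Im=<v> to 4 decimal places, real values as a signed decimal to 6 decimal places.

This is a Clebsch–Gordan (vector-coupling) coefficient.
j₁+j₂−J=1  J+j₁−j₂=0  J−j₁+j₂=3  j₁+j₂+J+1=5
(j₁±m₁, j₂±m₂, J±M) = (1,0,3,1,3,0)
P² = 36/5
sum k=0..0:
  [0] +1/6 = 1/6
S = 1/6
C² = P²·S² = 1/5 ; C = +0.447214

Clebsch–Gordan coefficient, +√(1/5) ≈ +0.447214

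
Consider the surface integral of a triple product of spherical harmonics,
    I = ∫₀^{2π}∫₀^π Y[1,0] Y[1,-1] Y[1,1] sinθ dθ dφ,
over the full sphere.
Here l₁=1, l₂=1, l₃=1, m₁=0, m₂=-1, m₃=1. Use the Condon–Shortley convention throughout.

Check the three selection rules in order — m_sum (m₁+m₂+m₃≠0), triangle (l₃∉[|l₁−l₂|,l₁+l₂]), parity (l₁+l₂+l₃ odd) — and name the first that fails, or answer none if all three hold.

parity

Σmᵢ = 0  ✓
l₃∈[|l₁−l₂|,l₁+l₂]=[0,2], have l₃=1  ✓
Σlᵢ = 3 ⇒ odd  ✗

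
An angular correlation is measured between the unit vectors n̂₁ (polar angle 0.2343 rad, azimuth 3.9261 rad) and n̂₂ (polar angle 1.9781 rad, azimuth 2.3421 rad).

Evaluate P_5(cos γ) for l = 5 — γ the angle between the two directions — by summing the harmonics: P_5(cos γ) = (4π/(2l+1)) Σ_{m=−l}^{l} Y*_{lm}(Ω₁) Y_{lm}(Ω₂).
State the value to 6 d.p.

Term-by-term m-sum for l=5 (normalisation 4π/11 = 1.142397):
  m=-5: (0.000222, 0.000220) × (0.198574, 0.228738) = (-0.000006, 0.000095)  (running Σ = (-0.000006, 0.000095))
  m=-4: (-0.004147, 0.000015) × (0.412600, 0.023286) = (-0.001712, -0.000090)  (running Σ = (-0.001718, 0.000004))
  m=-3: (0.022942, -0.023065) × (0.081305, -0.074705) = (0.000142, -0.003589)  (running Σ = (-0.001576, -0.003585))
  m=-2: (0.000291, 0.163335) × (-0.008443, 0.299429) = (-0.048910, -0.001292)  (running Σ = (-0.050485, -0.004877))
  m=-1: (-0.344792, -0.344179) × (0.139355, 0.143340) = (0.001286, -0.097386)  (running Σ = (-0.049199, -0.102263))
  m=0: (0.587506, -0.000000) × (-0.257897, 0.000000) = (-0.151516, 0.000000)  (running Σ = (-0.200716, -0.102263))
  m=1: (0.344792, -0.344179) × (-0.139355, 0.143340) = (0.001286, 0.097386)  (running Σ = (-0.199430, -0.004877))
  m=2: (0.000291, -0.163335) × (-0.008443, -0.299429) = (-0.048910, 0.001292)  (running Σ = (-0.248339, -0.003585))
  m=3: (-0.022942, -0.023065) × (-0.081305, -0.074705) = (0.000142, 0.003589)  (running Σ = (-0.248197, 0.000004))
  m=4: (-0.004147, -0.000015) × (0.412600, -0.023286) = (-0.001712, 0.000090)  (running Σ = (-0.249909, 0.000095))
  m=5: (-0.000222, 0.000220) × (-0.198574, 0.228738) = (-0.000006, -0.000095)  (running Σ = (-0.249915, -0.000000))
Total Σ_m = (-0.249915, -0.000000). Multiply by 1.142397: (-0.285502, -0.000000). P_5(cos γ) = -0.285502

-0.285502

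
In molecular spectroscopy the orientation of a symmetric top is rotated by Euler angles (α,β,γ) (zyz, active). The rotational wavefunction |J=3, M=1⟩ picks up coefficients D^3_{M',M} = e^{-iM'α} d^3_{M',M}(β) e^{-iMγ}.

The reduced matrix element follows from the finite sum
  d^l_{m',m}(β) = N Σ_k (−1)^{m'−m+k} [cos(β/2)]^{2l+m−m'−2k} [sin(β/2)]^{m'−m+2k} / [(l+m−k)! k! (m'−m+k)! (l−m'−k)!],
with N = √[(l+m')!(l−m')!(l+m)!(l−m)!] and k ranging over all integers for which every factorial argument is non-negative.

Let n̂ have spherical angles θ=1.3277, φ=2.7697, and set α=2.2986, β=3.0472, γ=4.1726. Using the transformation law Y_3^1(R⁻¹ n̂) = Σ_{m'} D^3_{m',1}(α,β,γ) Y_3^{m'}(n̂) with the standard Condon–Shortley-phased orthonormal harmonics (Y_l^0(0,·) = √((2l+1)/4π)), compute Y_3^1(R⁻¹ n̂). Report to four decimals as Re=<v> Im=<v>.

Need the full column D^3_{m',1} for m'=−3..3 at α=2.2986, β=3.0472, γ=4.1726.
cos(β/2)=0.047179, sin(β/2)=0.998886
d^3_{-3,1}: single k=4 term ⇒ +0.008582;  D = -0.007842+0.003487i
d^3_{-2,1}: k∈[3..4] ⇒ +0.000662 -0.148364 = -0.147702;  D = -0.134586-0.060847i
d^3_{-1,1}: k∈[2..4] ⇒ +0.000030 -0.017728 +0.993337 = +0.975639;  D = -0.291306-0.931136i
d^3_{0,1}: k∈[1..3] ⇒ +0.000001 -0.001088 +0.162524 = +0.161437;  D = -0.082972+0.138484i
d^3_{1,1}: k∈[0..2] ⇒ +0.000000 -0.000040 +0.013296 = +0.013256;  D = +0.013023-0.002478i
d^3_{2,1}: k∈[0..1] ⇒ -0.000001 +0.000662 = +0.000661;  D = -0.000524-0.000403i
d^3_{3,1}: single k=0 term ⇒ +0.000019;  D = +0.000001+0.000019i
Y_3^{m'}(θ=1.3277,φ=2.7697) and Σ D·Y over m':
  (-0.0078+0.0035i)·(-0.1677-0.3427i)  (-0.1346-0.0608i)·(+0.1705+0.1569i)  (-0.2913-0.9311i)·(+0.2076+0.0810i)  (-0.0830+0.1385i)·(-0.2435+0.0000i)  (+0.0130-0.0025i)·(-0.2076+0.0810i)  (-0.0005-0.0004i)·(+0.1705-0.1569i)  (+0.0000+0.0000i)·(+0.1677-0.3427i)
Y_3^1(R⁻¹ n̂) = +0.021576-0.278387i

Re=0.0216 Im=-0.2784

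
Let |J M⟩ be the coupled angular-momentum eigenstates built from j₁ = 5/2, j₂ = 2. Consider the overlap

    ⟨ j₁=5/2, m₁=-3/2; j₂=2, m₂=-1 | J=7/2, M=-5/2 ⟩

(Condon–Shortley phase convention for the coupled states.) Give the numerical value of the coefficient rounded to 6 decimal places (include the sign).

-0.125988

√[8·1!4!3!/9! · 1!4!1!3!1!6!] = √(2304/7)
  +(−1)^0/∏(0,1,4,1,0,2)! = 1/48  (running 1/48)
  +(−1)^1/∏(1,0,3,0,1,3)! = -1/36  (running -1/144)
⟨..|..⟩ = √(2304/7)·(-1/144) = -0.125988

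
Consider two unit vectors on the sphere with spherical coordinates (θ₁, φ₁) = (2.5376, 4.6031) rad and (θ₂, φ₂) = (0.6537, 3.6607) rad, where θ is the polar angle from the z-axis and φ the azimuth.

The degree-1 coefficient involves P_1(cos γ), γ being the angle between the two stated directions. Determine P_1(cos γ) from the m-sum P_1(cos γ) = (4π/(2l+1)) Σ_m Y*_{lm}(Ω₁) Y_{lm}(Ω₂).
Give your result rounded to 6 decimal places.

Term-by-term m-sum for l=1 (normalisation 4π/3 = 4.188790):
  term(m=-1) = (0.024235, 0.033351)   from Y*(Ω₁)=(-0.021402, -0.195047), Y(Ω₂)=(-0.182426, 0.104234)
  term(m=+0) = (-0.155985, -0.000000)   from Y*(Ω₁)=(-0.402156, -0.000000), Y(Ω₂)=(0.387872, 0.000000)
  term(m=+1) = (0.024235, -0.033351)   from Y*(Ω₁)=(0.021402, -0.195047), Y(Ω₂)=(0.182426, 0.104234)
Accumulated sum (-0.107516, 0.000000); after 4π/(2l+1) scaling, (-0.450360, 0.000000) ⇒ P_1 = -0.450360

-0.450360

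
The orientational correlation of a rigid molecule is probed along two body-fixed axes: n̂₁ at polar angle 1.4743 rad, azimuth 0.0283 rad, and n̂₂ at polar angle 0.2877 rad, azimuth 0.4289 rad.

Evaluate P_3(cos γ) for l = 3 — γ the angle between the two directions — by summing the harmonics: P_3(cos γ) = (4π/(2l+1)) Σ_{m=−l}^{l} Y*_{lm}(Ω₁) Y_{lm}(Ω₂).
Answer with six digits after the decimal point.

Summing Y*_{l m}(θ₁,φ₁)·Y_{l m}(θ₂,φ₂) over m ∈ [−3, 3]; prefactor 4π/(2·3+1) = 1.795196:
  m=-3: Y*=+0.409946+0.034888i  Y=+0.002672-0.009150i  product +0.001414-0.003658i
  m=-2: Y*=+0.097395+0.005518i  Y=+0.051609-0.059681i  product +0.005356-0.005528i
  m=-1: Y*=-0.306624-0.008680i  Y=+0.300010-0.137192i  product -0.093181+0.039462i
  m=+0: Y*=-0.106194-0.000000i  Y=+0.571624+0.000000i  product -0.060703-0.000000i
  m=+1: Y*=+0.306624-0.008680i  Y=-0.300010-0.137192i  product -0.093181-0.039462i
  m=+2: Y*=+0.097395-0.005518i  Y=+0.051609+0.059681i  product +0.005356+0.005528i
  m=+3: Y*=-0.409946+0.034888i  Y=-0.002672-0.009150i  product +0.001414+0.003658i
Total Σ_m = -0.233525-0.000000i. Multiply by 1.795196: -0.419223-0.000000i. P_3(cos γ) = -0.419223

-0.419223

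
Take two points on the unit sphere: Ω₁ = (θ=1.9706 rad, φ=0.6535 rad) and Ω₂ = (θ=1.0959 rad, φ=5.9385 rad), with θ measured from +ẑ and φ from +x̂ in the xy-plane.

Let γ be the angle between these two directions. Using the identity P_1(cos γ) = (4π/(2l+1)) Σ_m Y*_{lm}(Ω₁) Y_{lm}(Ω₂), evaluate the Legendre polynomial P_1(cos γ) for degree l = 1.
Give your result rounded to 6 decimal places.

0.265891

Term-by-term m-sum for l=1 (normalisation 4π/3 = 4.188790):
  [-1]  conj(Y_{1,-1})(Ω₁) = (0.252676, 0.193485) ; Y_{1,-1}(Ω₂) = (0.289189, 0.103824) ; Δ = (0.052983, 0.082188)
  [+0]  conj(Y_{1,0})(Ω₁) = (-0.190182, -0.000000) ; Y_{1,0}(Ω₂) = (0.223412, 0.000000) ; Δ = (-0.042489, -0.000000)
  [+1]  conj(Y_{1,1})(Ω₁) = (-0.252676, 0.193485) ; Y_{1,1}(Ω₂) = (-0.289189, 0.103824) ; Δ = (0.052983, -0.082188)
Total Σ_m = (0.063477, 0.000000). Multiply by 4.188790: (0.265891, 0.000000). P_1(cos γ) = 0.265891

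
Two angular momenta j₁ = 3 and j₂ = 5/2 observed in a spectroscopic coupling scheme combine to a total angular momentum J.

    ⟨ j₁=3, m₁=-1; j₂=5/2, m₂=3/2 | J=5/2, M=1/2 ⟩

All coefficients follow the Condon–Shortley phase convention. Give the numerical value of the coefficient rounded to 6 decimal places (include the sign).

√[6·3!3!2!/9! · 2!4!4!1!3!2!] = √(576/35)
  +(−1)^2/∏(2,1,2,2,1,0)! = 1/8  (running 1/8)
  +(−1)^3/∏(3,0,1,1,2,1)! = -1/12  (running 1/24)
⟨..|..⟩ = √(576/35)·(1/24) = +0.169031

+0.169031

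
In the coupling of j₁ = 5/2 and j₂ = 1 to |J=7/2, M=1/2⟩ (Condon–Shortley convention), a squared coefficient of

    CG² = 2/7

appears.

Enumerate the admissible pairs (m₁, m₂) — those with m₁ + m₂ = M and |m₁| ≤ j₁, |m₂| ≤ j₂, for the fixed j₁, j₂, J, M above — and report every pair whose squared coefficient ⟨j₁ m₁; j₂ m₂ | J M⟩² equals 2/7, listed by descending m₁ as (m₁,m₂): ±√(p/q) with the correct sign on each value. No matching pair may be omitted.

Admissible pairs with m₁+m₂ = M = 1/2: (-1/2,1), (1/2,0), (3/2,-1)
  (m₁,m₂)=(3/2,-1): CG² = 1/7, CG = +√(1/7)
  (m₁,m₂)=(1/2,0): CG² = 4/7, CG = +√(4/7)
  (m₁,m₂)=(-1/2,1): CG² = 2/7, CG = +√(2/7)   ← matches the target
Pairs with CG² = 2/7: (-1/2,1): +√(2/7)

(-1/2,1): +√(2/7)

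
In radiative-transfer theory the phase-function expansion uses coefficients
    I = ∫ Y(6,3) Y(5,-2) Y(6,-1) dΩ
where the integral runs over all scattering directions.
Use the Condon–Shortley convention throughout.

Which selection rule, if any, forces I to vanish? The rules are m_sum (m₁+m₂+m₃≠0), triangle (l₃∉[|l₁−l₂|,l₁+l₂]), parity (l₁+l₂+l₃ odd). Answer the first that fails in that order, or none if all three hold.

parity

Σmᵢ = 0  ✓
l₃∈[|l₁−l₂|,l₁+l₂]=[1,11], have l₃=6  ✓
Σlᵢ = 17 ⇒ odd  ✗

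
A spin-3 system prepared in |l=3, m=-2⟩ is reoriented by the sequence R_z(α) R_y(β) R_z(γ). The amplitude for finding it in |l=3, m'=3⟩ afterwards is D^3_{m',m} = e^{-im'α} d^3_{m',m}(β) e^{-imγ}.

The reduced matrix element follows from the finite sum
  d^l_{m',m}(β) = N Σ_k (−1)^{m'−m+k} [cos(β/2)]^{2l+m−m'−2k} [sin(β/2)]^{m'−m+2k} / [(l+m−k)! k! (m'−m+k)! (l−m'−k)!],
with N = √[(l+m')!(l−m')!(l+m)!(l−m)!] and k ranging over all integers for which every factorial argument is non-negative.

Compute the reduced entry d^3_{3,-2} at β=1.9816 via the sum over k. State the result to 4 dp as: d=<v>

d=-0.5497

d^3_{3,-2}(β=1.9816) via the finite sum:
With c≡cos(β/2)=0.548021 and s≡sin(β/2)=0.836465, N=[720·1·1·120]^{1/2}=293.938769
Admissible k: 0..0 (factorial args all ≥0)
  k=0: (−1)^5·293.9388/(120)·0.5480^1·0.8365^5 = -0.549681
d^3_{3,-2}(1.9816) = -0.549681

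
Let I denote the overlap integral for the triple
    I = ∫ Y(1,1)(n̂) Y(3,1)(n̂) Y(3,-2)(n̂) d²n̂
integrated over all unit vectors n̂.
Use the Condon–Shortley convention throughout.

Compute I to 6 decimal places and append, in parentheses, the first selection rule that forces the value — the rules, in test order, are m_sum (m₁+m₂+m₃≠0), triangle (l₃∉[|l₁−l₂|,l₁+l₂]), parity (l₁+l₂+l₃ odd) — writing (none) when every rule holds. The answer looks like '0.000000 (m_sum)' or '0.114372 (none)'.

L=7 odd ⇒ parity kills the (l;000) factor ⇒ I = 0

0.000000 (parity)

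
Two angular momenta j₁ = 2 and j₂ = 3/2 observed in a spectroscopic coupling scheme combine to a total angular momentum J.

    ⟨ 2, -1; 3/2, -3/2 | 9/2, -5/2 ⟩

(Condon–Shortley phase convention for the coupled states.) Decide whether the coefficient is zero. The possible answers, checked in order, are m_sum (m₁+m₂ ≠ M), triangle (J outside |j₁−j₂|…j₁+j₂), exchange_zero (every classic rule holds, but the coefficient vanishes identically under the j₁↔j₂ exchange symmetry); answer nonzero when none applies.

triangle

m-sum: m₁+m₂ = -1+(-3/2) = -5/2, M = -5/2  ✓
triangle: need |j₁−j₂| ≤ J ≤ j₁+j₂, i.e. J ∈ [1/2, 7/2]; J = 9/2 is outside ✗ ⇒ coefficient is 0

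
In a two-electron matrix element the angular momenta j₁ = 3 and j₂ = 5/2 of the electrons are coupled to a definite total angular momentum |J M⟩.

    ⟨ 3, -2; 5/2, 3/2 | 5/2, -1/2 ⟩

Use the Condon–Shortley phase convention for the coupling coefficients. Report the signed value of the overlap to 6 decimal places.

j₁+j₂−J=3  J+j₁−j₂=3  J−j₁+j₂=2  j₁+j₂+J+1=9
(j₁±m₁, j₂±m₂, J±M) = (1,5,4,1,2,3)
P² = 288/7
sum k=2..3:
  [2] +1/24 = 1/24
  [3] −1/12 = -1/12
S = -1/24
C² = P²·S² = 1/14 ; C = -0.267261

-0.267261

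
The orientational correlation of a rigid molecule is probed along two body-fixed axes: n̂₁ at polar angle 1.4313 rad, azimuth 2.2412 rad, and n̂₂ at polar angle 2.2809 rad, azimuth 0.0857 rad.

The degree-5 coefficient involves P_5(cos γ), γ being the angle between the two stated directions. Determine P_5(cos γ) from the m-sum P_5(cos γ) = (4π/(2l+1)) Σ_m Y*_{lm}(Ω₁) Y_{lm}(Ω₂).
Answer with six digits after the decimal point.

-0.078356

Expand P_5 via completeness: Σ_{m} conj(Y_{5,m}) at Ω₁ times Y_{5,m} at Ω₂ —
  term(m=-5) = -0.01113 - 0.05022j   from Y*(Ω₁)=0.09233 - 0.43227j, Y(Ω₂)=0.10585 - 0.04835j
  term(m=-4) = 0.04313 - 0.04466j   from Y*(Ω₁)=-0.17586 + 0.08713j, Y(Ω₂)=-0.29795 + 0.10634j
  term(m=-3) = -0.11627 - 0.02156j   from Y*(Ω₁)=-0.25102 - 0.11830j, Y(Ω₂)=0.41211 - 0.10835j
  term(m=-2) = -0.01486 - 0.03500j   from Y*(Ω₁)=0.04963 + 0.21196j, Y(Ω₂)=-0.17213 + 0.02979j
  term(m=-1) = 0.03626 - 0.05478j   from Y*(Ω₁)=-0.14527 + 0.18321j, Y(Ω₂)=-0.27995 + 0.02405j
  term(m=+0) = 0.05712 + 0.00000j   from Y*(Ω₁)=0.22230 + 0.00000j, Y(Ω₂)=0.25697 + 0.00000j
  term(m=+1) = 0.03626 + 0.05478j   from Y*(Ω₁)=0.14527 + 0.18321j, Y(Ω₂)=0.27995 + 0.02405j
  term(m=+2) = -0.01486 + 0.03500j   from Y*(Ω₁)=0.04963 - 0.21196j, Y(Ω₂)=-0.17213 - 0.02979j
  term(m=+3) = -0.11627 + 0.02156j   from Y*(Ω₁)=0.25102 - 0.11830j, Y(Ω₂)=-0.41211 - 0.10835j
  term(m=+4) = 0.04313 + 0.04466j   from Y*(Ω₁)=-0.17586 - 0.08713j, Y(Ω₂)=-0.29795 - 0.10634j
  term(m=+5) = -0.01113 + 0.05022j   from Y*(Ω₁)=-0.09233 - 0.43227j, Y(Ω₂)=-0.10585 - 0.04835j
Σ over m = -0.06859 - 0.00000j; ×(4π/11) → -0.07836 - 0.00000j. Real part: -0.078356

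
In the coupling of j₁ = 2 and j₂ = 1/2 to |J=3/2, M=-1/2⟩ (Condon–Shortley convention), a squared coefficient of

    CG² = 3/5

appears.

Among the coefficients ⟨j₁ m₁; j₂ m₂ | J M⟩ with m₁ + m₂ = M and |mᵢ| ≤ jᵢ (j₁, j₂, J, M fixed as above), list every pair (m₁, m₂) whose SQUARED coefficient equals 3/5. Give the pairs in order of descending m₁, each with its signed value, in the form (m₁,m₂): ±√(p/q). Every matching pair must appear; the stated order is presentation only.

Admissible pairs with m₁+m₂ = M = -1/2: (-1,1/2), (0,-1/2)
  (m₁,m₂)=(0,-1/2): CG² = 2/5, CG = +√(2/5)
  (m₁,m₂)=(-1,1/2): CG² = 3/5, CG = −√(3/5)   ← matches the target
Pairs with CG² = 3/5: (-1,1/2): −√(3/5)

(-1,1/2): −√(3/5)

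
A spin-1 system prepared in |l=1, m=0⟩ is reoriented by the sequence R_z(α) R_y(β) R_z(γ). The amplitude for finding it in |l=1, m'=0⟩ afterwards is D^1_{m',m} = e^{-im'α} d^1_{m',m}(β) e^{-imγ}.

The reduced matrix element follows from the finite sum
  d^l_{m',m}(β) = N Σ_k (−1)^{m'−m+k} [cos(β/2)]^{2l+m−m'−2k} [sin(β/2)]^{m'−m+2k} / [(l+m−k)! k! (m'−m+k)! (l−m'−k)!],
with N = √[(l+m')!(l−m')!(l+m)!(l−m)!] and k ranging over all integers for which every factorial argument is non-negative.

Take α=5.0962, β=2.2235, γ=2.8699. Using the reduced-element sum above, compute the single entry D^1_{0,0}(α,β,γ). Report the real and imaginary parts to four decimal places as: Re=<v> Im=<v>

First d^1_{0,0}(β=2.2235), then the phase factors e^{-i(0)α} and e^{-i(0)γ}:
With c≡cos(β/2)=0.443093 and s≡sin(β/2)=0.896475, N=[1·1·1·1]^{1/2}=1.000000
The bounds max(0,m−m')=0 and min(l+m,l−m')=1 give 2 terms
  k=0: (−1)^0·1.0000/(1)·0.4431^2·0.8965^0 = +0.196332
  k=1: (−1)^1·1.0000/(1)·0.4431^0·0.8965^2 = -0.803668
d^1_{0,0}(2.2235) = +0.196332 -0.803668 = -0.607337
Phases: e^{-i·(0)·5.0962}=+1.000000+0.000000i, e^{-i·(0)·2.8699}=+1.000000+0.000000i ⇒ D=-0.607337+0.000000i

Re=-0.6073 Im=0.0000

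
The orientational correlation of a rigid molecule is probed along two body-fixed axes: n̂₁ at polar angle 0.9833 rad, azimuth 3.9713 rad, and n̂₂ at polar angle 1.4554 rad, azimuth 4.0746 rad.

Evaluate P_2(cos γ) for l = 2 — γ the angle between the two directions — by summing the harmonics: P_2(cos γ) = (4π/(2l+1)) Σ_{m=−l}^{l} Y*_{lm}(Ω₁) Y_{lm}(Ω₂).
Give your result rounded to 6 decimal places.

Addition theorem: P_2(cos γ) = (4π/5) Σ_m Y*_{lm}(Ω₁) Y_{lm}(Ω₂), m = −2…2:
  m=-2: (-0.023683+0.266551i) × (-0.110896-0.364664i) = +0.099828-0.020923i  (running Σ = +0.099828-0.020923i)
  m=-1: (-0.240610-0.262936i) × (-0.052611+0.070990i) = +0.031325-0.003247i  (running Σ = +0.131152-0.024170i)
  m=0: (-0.024703-0.000000i) × (-0.302848+0.000000i) = +0.007481+0.000000i  (running Σ = +0.138634-0.024170i)
  m=1: (+0.240610-0.262936i) × (+0.052611+0.070990i) = +0.031325+0.003247i  (running Σ = +0.169958-0.020923i)
  m=2: (-0.023683-0.266551i) × (-0.110896+0.364664i) = +0.099828+0.020923i  (running Σ = +0.269786+0.000000i)
Total Σ_m = +0.269786+0.000000i. Multiply by 2.513274: +0.678047+0.000000i. P_2(cos γ) = 0.678047

0.678047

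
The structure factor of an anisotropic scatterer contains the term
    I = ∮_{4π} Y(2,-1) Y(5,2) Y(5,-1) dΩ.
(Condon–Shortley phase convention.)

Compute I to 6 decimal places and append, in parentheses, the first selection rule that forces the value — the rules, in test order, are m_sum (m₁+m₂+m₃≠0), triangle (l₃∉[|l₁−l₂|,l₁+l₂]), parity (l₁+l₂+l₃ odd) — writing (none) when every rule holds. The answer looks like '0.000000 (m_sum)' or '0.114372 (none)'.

0.104819 (none)

Rules hold: Σm=0, L=12 even, 3≤5≤7.
N = 5·11·11 = 605
Δ = 2!·2!·8!/13! = 1/38610
Racah Σ t=0..2: t=0:+1/2880 t=1:−1/576 t=2:+1/2880 = -1/960
⇒ 3j(2 5 5; 0 0 0)² = 10/429, sgn +1
Racah Σ t=1..2: t=1:−1/2880 t=2:+1/1440 = 1/2880
⇒ 3j(2 5 5; -1 2 -1)² = 7/715, sgn +1
4πI² = N·(3j₀)²·(3jₘ)² = 70/507
I = +1·√(0.138067/4π) = 0.10481902
No selection rule forces the value: the integral is nonzero (none).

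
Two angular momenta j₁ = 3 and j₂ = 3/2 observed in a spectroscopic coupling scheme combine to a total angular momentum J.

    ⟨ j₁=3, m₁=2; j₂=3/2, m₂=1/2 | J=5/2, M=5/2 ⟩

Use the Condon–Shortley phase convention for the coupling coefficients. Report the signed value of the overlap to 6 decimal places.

-0.597614  (= −√(5/14))

triangle: 2!·4!·1!/8! = 48/40320
(j±m)!: 5!·1!·2!·1!·5!·0! = 28800
prefactor² = (2J+1)·Δ·N² = 1440/7
  k=1: −1/(1!·1!·0!·1!·4!·0!) = -1/24
Σ = -1/24  ⇒  CG² = 1440/7·(-1/24)² = 5/14
CG = −√(5/14) = -0.597614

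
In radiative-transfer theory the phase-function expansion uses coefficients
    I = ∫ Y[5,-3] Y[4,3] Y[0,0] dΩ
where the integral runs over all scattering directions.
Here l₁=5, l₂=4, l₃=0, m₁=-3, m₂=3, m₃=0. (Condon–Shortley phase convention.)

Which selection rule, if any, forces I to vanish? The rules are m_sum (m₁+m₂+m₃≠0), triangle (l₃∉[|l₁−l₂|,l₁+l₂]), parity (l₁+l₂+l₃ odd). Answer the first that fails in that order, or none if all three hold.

triangle

Σmᵢ = 0  ✓
l₃∈[|l₁−l₂|,l₁+l₂]=[1,9] required, l₃=0 fails  ✗
Σlᵢ = 9 ⇒ odd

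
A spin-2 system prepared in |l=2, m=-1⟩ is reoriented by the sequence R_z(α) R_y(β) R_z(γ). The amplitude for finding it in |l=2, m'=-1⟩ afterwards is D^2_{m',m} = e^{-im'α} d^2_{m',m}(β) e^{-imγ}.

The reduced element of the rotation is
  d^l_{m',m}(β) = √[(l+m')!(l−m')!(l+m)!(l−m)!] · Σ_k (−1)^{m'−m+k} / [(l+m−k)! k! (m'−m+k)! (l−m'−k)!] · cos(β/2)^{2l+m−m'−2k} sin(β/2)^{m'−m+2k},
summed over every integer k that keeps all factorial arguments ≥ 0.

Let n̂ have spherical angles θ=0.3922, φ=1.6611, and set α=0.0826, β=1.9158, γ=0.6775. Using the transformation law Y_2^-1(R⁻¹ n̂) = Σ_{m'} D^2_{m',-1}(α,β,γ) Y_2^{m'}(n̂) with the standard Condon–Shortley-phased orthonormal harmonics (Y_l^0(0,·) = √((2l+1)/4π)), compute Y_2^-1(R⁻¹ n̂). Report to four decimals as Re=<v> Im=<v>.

Re=0.1065 Im=0.2052

Need the full column D^2_{m',-1} for m'=−2..2 at α=0.0826, β=1.9158, γ=0.6775.
cos(β/2)=0.575239, sin(β/2)=0.817985
d^2_{-2,-1}: single k=1 term ⇒ +0.311401;  D = +0.207222+0.232443i
d^2_{-1,-1}: k∈[0..1] ⇒ +0.109495 -0.664216 = -0.554721;  D = -0.402043-0.382199i
d^2_{0,-1}: k∈[0..1] ⇒ -0.381387 +0.771189 = +0.389801;  D = +0.303711+0.244346i
d^2_{1,-1}: k∈[0..1] ⇒ +0.664216 -0.447695 = +0.216521;  D = +0.179323+0.121344i
d^2_{2,-1}: single k=0 term ⇒ -0.629673;  D = -0.548835-0.308655i
Y_2^{m'}(θ=0.3922,φ=1.6611) and Σ D·Y over m':
  (+0.2072+0.2324i)·(-0.0555+0.0101i)  (-0.4020-0.3822i)·(-0.0246-0.2718i)  (+0.3037+0.2443i)·(+0.4926+0.0000i)  (+0.1793+0.1213i)·(+0.0246-0.2718i)  (-0.5488-0.3087i)·(-0.0555-0.0101i)
Y_2^-1(R⁻¹ n̂) = +0.106491+0.205164i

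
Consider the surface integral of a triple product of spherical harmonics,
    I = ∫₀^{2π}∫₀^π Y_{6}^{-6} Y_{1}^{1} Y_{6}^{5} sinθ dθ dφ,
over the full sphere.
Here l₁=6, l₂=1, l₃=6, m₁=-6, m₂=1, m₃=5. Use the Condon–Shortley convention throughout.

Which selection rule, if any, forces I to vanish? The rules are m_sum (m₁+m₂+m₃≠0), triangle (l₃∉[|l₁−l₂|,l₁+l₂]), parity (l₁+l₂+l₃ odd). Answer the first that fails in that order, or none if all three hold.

parity

azimuthal sum: -6 + 1 + 5 = 0  ✓
5 ≤ 6 ≤ 7 (triangle on l)  ✓
L = 6 + 1 + 6 = 13 (odd)  ✗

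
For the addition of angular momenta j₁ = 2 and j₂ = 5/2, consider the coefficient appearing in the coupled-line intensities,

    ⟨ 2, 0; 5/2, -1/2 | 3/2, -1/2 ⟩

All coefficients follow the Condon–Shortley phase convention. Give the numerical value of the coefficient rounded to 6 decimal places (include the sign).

j₁+j₂−J=3  J+j₁−j₂=1  J−j₁+j₂=2  j₁+j₂+J+1=7
(j₁±m₁, j₂±m₂, J±M) = (2,2,2,3,1,2)
P² = 32/35
sum k=1..2:
  [1] −1/2 = -1/2
  [2] +1/4 = 1/4
S = -1/4
C² = P²·S² = 2/35 ; C = -0.239046

−√(2/35) ≈ -0.239046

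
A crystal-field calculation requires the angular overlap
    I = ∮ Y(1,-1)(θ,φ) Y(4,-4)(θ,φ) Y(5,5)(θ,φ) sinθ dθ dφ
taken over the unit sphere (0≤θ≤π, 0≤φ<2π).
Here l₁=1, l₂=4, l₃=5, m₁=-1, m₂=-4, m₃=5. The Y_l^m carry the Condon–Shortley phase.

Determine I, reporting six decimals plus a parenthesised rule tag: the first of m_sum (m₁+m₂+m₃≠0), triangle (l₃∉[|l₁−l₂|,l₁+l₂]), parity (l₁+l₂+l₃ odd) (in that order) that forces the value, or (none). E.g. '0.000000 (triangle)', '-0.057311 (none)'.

-0.329416 (none)

m-sum 0 ✓  L=10 even ✓  3≤5≤5 ✓
Π(2lᵢ+1) = 3×9×11 = 297
triangle coeff Δ(1,4,5) = 1/495
Σ_t [0,0]: t=0:+1/576 = 1/576
(3j)²=5/99 [(1 4 5; 0 0 0)], sign=-1
Σ_t [0,0]: t=0:+1/80640 = 1/80640
(3j)²=1/11 [(1 4 5; -1 -4 5)], sign=+1
⇒ 4πI² = 15/11
I = (-1)√(15/11/(4π)) = -0.32941575
No selection rule forces the value: the integral is nonzero (none).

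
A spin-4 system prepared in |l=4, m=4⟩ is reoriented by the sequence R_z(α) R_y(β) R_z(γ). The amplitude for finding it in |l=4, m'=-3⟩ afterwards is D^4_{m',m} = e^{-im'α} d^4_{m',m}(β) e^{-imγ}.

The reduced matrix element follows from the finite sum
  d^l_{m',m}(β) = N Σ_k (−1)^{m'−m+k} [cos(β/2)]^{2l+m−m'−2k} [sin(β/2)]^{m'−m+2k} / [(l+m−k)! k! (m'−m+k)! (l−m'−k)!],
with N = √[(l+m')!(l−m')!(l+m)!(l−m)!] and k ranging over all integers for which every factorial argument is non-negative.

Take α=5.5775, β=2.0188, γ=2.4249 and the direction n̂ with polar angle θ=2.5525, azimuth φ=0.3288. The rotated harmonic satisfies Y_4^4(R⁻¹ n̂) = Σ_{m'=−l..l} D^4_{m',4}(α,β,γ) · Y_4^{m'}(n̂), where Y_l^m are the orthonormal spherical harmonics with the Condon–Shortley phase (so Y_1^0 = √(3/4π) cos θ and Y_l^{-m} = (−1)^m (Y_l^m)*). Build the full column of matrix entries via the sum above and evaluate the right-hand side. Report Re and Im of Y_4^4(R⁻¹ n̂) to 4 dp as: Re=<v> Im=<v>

Need the full column D^4_{m',4} for m'=−4..4 at α=5.5775, β=2.0188, γ=2.4249.
cos(β/2)=0.532369, sin(β/2)=0.846513
d^4_{-4,4}: single k=8 term ⇒ +0.263674;  D = +0.263418+0.011606i
d^4_{-3,4}: single k=7 term ⇒ +0.469020;  D = +0.343268+0.319604i
d^4_{-2,4}: single k=6 term ⇒ +0.551829;  D = +0.063538+0.548159i
d^4_{-1,4}: single k=5 term ⇒ +0.490793;  D = -0.273176+0.407741i
d^4_{0,4}: single k=4 term ⇒ +0.345090;  D = -0.332140+0.093649i
d^4_{1,4}: single k=3 term ⇒ +0.194114;  D = -0.176373-0.081073i
d^4_{2,4}: single k=2 term ⇒ +0.086322;  D = -0.036318-0.078310i
d^4_{3,4}: single k=1 term ⇒ +0.029018;  D = +0.007780-0.027955i
d^4_{4,4}: single k=0 term ⇒ +0.006452;  D = +0.005348-0.003609i
Y_4^{m'}(θ=2.5525,φ=0.3288) and Σ D·Y over m':
  (+0.2634+0.0116i)·(+0.0107-0.0408i)  (+0.3433+0.3196i)·(-0.0985+0.1489i)  (+0.0635+0.5482i)·(+0.3138-0.2423i)  (-0.2732+0.4077i)·(-0.3804+0.1298i)  (-0.3321+0.0936i)·(-0.1071+0.0000i)  (-0.1764-0.0811i)·(+0.3804+0.1298i)  (-0.0363-0.0783i)·(+0.3138+0.2423i)  (+0.0078-0.0280i)·(+0.0985+0.1489i)  (+0.0053-0.0036i)·(+0.0107+0.0408i)
Y_4^4(R⁻¹ n̂) = +0.117383-0.123499i

Re=0.1174 Im=-0.1235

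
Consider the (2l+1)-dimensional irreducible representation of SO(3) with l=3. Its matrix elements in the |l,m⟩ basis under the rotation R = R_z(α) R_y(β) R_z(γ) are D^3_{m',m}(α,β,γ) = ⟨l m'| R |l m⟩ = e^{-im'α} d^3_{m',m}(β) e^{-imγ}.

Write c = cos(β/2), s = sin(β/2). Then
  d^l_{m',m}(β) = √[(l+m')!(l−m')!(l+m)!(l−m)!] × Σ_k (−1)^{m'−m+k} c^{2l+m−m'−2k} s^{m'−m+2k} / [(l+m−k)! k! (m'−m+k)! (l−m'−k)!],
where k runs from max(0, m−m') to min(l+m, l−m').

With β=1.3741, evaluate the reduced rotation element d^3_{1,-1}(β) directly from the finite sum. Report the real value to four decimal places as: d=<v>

d=0.1536

d^3_{1,-1}(β=1.3741) via the finite sum:
Half-angle: c=0.773120, s=0.634259. N=√(24·2·2·24)=48.000000
k∈{0,1,2} keeps every argument non-negative
  k=0: (−1)^2·48.0000/(8)·0.7731^4·0.6343^2 = +0.862330
  k=1: (−1)^3·48.0000/(6)·0.7731^2·0.6343^4 = -0.773841
  k=2: (−1)^4·48.0000/(48)·0.7731^0·0.6343^6 = +0.065103
d^3_{1,-1}(1.3741) = +0.862330 -0.773841 +0.065103 = +0.153592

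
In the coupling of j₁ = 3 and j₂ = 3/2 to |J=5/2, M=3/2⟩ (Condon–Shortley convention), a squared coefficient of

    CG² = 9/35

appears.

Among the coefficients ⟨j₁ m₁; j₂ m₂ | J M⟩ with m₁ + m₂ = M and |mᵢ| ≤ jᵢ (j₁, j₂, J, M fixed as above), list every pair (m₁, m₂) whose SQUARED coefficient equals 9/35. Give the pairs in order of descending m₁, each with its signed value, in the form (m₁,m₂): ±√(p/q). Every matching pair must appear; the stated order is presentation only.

(0,3/2): +√(9/35)

Admissible pairs with m₁+m₂ = M = 3/2: (0,3/2), (1,1/2), (2,-1/2), (3,-3/2)
  (m₁,m₂)=(3,-3/2): CG² = 9/28, CG = +√(9/28)
  (m₁,m₂)=(2,-1/2): CG² = 1/14, CG = +√(1/14)
  (m₁,m₂)=(1,1/2): CG² = 7/20, CG = −√(7/20)
  (m₁,m₂)=(0,3/2): CG² = 9/35, CG = +√(9/35)   ← matches the target
Pairs with CG² = 9/35: (0,3/2): +√(9/35)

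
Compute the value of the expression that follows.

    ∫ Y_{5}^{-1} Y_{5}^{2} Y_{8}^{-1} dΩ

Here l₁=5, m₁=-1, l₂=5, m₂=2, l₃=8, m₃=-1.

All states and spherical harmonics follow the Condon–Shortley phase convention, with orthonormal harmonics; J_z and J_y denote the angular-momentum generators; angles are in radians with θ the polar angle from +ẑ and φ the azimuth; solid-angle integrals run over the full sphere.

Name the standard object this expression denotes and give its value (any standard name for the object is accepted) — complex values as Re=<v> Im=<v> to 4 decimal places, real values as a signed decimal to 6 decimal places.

Gaunt coefficient, +0.065295

This is a Gaunt coefficient — the integral of a triple product of spherical harmonics over the sphere.
m-sum 0 ✓  L=18 even ✓  0≤8≤10 ✓
Π(2lᵢ+1) = 11×11×17 = 2057
triangle coeff Δ(5,5,8) = 1/37413090
Σ_t [0,2]: t=0:+1/1036800 t=1:−1/331776 t=2:+1/1036800 = -1/921600
(3j)²=490/46189 [(5 5 8; 0 0 0)], sign=-1
Σ_t [0,2]: t=0:+1/14515200 t=1:−1/1036800 t=2:+1/829440 = 1/3225600
(3j)²=567/230945 [(5 5 8; -1 2 -1)], sign=-1
⇒ 4πI² = 55566/1037153
I = (+1)√(55566/1037153/(4π)) = 0.06529474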